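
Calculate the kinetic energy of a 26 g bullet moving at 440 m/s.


E = 0.5*m*v^2 = 0.5*0.026*440^2 = 2517 J

2517 J


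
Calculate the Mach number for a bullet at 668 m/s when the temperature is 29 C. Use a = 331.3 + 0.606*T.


a = 331.3 + 0.606*(29) = 348.874 m/s
M = v/a = 668/348.874 = 1.915

1.915


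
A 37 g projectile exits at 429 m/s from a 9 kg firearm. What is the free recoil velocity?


v_recoil = m_p * v_p / m_gun = 0.037 * 429 / 9 = 1.764 m/s

1.764 m/s


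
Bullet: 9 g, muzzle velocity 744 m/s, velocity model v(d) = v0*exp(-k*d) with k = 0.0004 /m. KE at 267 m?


v = v0*exp(-k*d) = 744*exp(-0.0004*267) = 668.637 m/s
E = 0.5*m*v^2 = 0.5*0.009*668.637^2 = 2012 J

2012 J


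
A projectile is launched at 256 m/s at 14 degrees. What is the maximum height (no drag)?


H = (v0*sin(theta))^2 / (2g) = (256*sin(14°))^2 / (2*9.81) = 195.5 m

195.5 m


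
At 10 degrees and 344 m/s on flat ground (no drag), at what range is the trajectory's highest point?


R = v0^2*sin(2*theta)/g = 344^2*sin(2*10°)/9.81 = 4125.72 m
apex_dist = R/2 = 4125.72/2 = 2063 m

2063 m


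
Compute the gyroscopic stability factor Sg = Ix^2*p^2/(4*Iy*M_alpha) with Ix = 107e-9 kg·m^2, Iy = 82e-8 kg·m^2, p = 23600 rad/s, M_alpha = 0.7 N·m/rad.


Sg = Ix^2 * p^2 / (4 * Iy * M_alpha) = (107e-9)^2 * 23600^2 / (4 * 82e-8 * 0.7) = 2.777

2.777


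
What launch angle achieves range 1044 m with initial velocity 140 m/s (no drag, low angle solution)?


sin(2*theta) = R*g/v0^2 = 1044*9.81/140^2 = 0.522533, theta = arcsin(0.522533)/2 = 15.75°

15.75 degrees


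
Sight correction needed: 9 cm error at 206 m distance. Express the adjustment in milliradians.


1 mrad subtends 1 cm per 10 m of range, so adj = error_cm / (dist_m / 10) = 9 / (206/10) = 0.4369 mrad

0.4369 mrad


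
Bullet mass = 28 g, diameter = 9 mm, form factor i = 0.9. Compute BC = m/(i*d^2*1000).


BC = m/(i*d^2*1000) = 28/(0.9 * 9^2 * 1000) = 0.0003841

0.0003841


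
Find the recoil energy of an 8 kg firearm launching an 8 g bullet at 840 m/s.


v_r = m_p*v_p/m_gun = 0.008*840/8 = 0.84 m/s, E_r = 0.5*m_gun*v_r^2 = 0.5*8*0.84^2 = 2.822 J

2.822 J


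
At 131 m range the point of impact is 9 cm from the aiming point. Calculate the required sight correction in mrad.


1 mrad subtends 1 cm per 10 m of range, so adj = error_cm / (dist_m / 10) = 9 / (131/10) = 0.687 mrad

0.687 mrad


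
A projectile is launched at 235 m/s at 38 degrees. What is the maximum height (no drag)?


H = (v0*sin(theta))^2 / (2g) = (235*sin(38°))^2 / (2*9.81) = 1067 m

1067 m


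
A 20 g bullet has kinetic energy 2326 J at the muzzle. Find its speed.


v = sqrt(2*E/m) = sqrt(2*2326/0.02) = 482.3 m/s

482.3 m/s


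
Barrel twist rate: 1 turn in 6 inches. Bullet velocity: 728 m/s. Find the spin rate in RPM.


twist_m = 6*0.0254 = 0.1524 m
spin = v/twist = 728/0.1524 = 4776.903 rev/s
RPM = spin*60 = 4776.903*60 ≈ 286614 RPM

286614 RPM


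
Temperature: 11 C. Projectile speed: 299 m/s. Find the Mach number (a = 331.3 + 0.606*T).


a = 331.3 + 0.606*(11) = 337.966 m/s
M = v/a = 299/337.966 = 0.8847

0.8847


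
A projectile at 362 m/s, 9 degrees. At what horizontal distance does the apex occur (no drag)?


R = v0^2*sin(2*theta)/g = 362^2*sin(2*9°)/9.81 = 4127.91 m
apex_dist = R/2 = 4127.91/2 = 2064 m

2064 m


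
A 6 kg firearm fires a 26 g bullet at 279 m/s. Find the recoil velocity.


v_recoil = m_p * v_p / m_gun = 0.026 * 279 / 6 = 1.209 m/s

1.209 m/s


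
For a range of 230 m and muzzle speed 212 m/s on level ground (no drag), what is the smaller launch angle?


sin(2*theta) = R*g/v0^2 = 230*9.81/212^2 = 0.0502025, theta = arcsin(0.0502025)/2 = 1.439°

1.439 degrees


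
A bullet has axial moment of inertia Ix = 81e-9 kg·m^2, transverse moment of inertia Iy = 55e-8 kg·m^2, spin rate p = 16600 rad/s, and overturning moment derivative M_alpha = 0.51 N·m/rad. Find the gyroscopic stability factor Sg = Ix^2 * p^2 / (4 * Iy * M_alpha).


Sg = Ix^2 * p^2 / (4 * Iy * M_alpha) = (81e-9)^2 * 16600^2 / (4 * 55e-8 * 0.51) = 1.611

1.611


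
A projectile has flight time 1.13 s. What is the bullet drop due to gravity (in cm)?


drop = 0.5*g*t^2 = 0.5*9.81*1.13^2 = 6.26319 m ≈ 626.3 cm

626.3 cm


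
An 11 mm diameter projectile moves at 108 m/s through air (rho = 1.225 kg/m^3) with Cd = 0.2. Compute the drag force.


A = pi*(d/2)^2 = pi*(11/2000)^2 = 9.50332e-05 m^2
Fd = 0.5*Cd*rho*A*v^2 = 0.5*0.2*1.225*9.50332e-05*108^2 = 0.1358 N

0.1358 N


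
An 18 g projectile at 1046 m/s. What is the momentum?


p = m*v = 0.018*1046 = 18.83 kg·m/s

18.83 kg·m/s


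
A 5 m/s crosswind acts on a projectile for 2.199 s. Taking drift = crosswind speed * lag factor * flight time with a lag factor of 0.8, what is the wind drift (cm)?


drift = v_wind * lag * t = 5 * 0.8 * 2.199 = 8.796 m ≈ 879.6 cm

879.6 cm


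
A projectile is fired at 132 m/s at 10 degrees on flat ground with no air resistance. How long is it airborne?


T = 2*v0*sin(theta)/g = 2*132*sin(10°)/9.81 = 4.673 s

4.673 s


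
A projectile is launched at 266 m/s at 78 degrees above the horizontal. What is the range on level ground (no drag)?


R = v0^2 * sin(2*theta) / g = 266^2 * sin(2*78°) / 9.81 = 2934 m

2934 m


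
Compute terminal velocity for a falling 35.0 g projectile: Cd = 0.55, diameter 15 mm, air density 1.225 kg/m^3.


A = pi*(d/2)^2 = pi*(15/2000)^2 = 1.76715e-04 m^2
vt = sqrt(2mg/(Cd*rho*A)) = sqrt(2*0.035*9.81/(0.55 * 1.225 * 1.76715e-04)) = 75.94 m/s

75.94 m/s


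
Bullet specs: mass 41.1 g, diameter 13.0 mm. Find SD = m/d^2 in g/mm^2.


SD = m/d^2 = 41.1/13.0^2 = 0.2432 g/mm^2

0.2432 g/mm^2


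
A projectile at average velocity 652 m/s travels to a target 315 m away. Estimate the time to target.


t = d/v = 315/652 = 0.4831 s

0.4831 s


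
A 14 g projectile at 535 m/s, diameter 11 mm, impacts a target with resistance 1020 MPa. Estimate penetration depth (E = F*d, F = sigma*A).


A = pi*(d/2)^2 = pi*(11/2)^2 = 95.0332 mm^2
E = 0.5*m*v^2 = 0.5*0.014*535^2 = 2003.58 J
depth = E/(sigma*A) = 2003.58 J / (1020 MPa * 95.0332 mm^2) = 2003.58/(1020 * 95.0332) m = 0.0206695 m ≈ 20.67 mm

20.67 mm


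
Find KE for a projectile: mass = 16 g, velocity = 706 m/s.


E = 0.5*m*v^2 = 0.5*0.016*706^2 = 3987 J

3987 J


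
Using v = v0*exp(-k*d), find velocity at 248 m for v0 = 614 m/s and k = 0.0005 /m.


v = v0*exp(-k*d) = 614*exp(-0.0005*248) = 542.4 m/s

542.4 m/s


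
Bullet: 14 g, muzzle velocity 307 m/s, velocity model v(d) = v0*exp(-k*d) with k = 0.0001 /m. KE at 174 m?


v = v0*exp(-k*d) = 307*exp(-0.0001*174) = 301.704 m/s
E = 0.5*m*v^2 = 0.5*0.014*301.704^2 = 637.2 J

637.2 J


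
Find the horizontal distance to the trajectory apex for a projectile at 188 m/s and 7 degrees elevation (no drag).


R = v0^2*sin(2*theta)/g = 188^2*sin(2*7°)/9.81 = 871.609 m
apex_dist = R/2 = 871.609/2 = 435.8 m

435.8 m


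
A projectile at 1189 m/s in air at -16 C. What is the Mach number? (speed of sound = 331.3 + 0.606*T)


a = 331.3 + 0.606*(-16) = 321.604 m/s
M = v/a = 1189/321.604 = 3.697

3.697


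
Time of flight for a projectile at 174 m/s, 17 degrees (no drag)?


T = 2*v0*sin(theta)/g = 2*174*sin(17°)/9.81 = 10.37 s

10.37 s


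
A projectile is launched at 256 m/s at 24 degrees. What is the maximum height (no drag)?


H = (v0*sin(theta))^2 / (2g) = (256*sin(24°))^2 / (2*9.81) = 552.6 m

552.6 m


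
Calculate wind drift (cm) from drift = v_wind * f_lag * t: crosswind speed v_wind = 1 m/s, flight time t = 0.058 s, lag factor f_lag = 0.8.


drift = v_wind * lag * t = 1 * 0.8 * 0.058 = 0.0464 m ≈ 4.64 cm

4.64 cm


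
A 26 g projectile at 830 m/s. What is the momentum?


p = m*v = 0.026*830 = 21.58 kg·m/s

21.58 kg·m/s


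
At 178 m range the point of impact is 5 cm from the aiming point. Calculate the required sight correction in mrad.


1 mrad subtends 1 cm per 10 m of range, so adj = error_cm / (dist_m / 10) = 5 / (178/10) = 0.2809 mrad

0.2809 mrad


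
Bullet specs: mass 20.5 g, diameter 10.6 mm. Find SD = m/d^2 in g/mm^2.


SD = m/d^2 = 20.5/10.6^2 = 0.1824 g/mm^2

0.1824 g/mm^2


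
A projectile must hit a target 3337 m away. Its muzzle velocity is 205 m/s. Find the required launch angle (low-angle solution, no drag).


sin(2*theta) = R*g/v0^2 = 3337*9.81/205^2 = 0.778964, theta = arcsin(0.778964)/2 = 25.58°

25.58 degrees


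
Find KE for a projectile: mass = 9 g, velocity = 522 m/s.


E = 0.5*m*v^2 = 0.5*0.009*522^2 = 1226 J

1226 J


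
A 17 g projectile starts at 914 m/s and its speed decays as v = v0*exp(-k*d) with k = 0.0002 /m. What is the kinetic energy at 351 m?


v = v0*exp(-k*d) = 914*exp(-0.0002*351) = 852.038 m/s
E = 0.5*m*v^2 = 0.5*0.017*852.038^2 = 6171 J

6171 J


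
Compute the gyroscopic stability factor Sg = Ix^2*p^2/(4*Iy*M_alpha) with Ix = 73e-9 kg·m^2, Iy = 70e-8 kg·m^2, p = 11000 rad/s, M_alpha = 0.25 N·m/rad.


Sg = Ix^2 * p^2 / (4 * Iy * M_alpha) = (73e-9)^2 * 11000^2 / (4 * 70e-8 * 0.25) = 0.9212

0.9212


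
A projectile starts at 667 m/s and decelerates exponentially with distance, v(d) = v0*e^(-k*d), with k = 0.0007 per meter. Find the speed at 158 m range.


v = v0*exp(-k*d) = 667*exp(-0.0007*158) = 597.2 m/s

597.2 m/s


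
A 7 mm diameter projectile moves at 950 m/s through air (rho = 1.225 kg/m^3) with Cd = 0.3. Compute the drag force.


A = pi*(d/2)^2 = pi*(7/2000)^2 = 3.84845e-05 m^2
Fd = 0.5*Cd*rho*A*v^2 = 0.5*0.3*1.225*3.84845e-05*950^2 = 6.382 N

6.382 N


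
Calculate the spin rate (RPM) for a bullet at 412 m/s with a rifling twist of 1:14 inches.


twist_m = 14*0.0254 = 0.3556 m
spin = v/twist = 412/0.3556 = 1158.605 rev/s
RPM = spin*60 = 1158.605*60 ≈ 69516 RPM

69516 RPM


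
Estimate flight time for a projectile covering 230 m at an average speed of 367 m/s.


t = d/v = 230/367 = 0.6267 s

0.6267 s


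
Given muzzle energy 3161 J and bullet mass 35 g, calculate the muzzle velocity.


v = sqrt(2*E/m) = sqrt(2*3161/0.035) = 425 m/s

425 m/s


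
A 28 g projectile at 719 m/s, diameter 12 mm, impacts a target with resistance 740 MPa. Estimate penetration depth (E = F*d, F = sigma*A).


A = pi*(d/2)^2 = pi*(12/2)^2 = 113.097 mm^2
E = 0.5*m*v^2 = 0.5*0.028*719^2 = 7237.45 J
depth = E/(sigma*A) = 7237.45 J / (740 MPa * 113.097 mm^2) = 7237.45/(740 * 113.097) m = 0.0864772 m ≈ 86.48 mm

86.48 mm


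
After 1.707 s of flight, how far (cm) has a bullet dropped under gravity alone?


drop = 0.5*g*t^2 = 0.5*9.81*1.707^2 = 14.2924 m ≈ 1429 cm

1429 cm


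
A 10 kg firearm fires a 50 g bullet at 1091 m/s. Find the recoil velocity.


v_recoil = m_p * v_p / m_gun = 0.05 * 1091 / 10 = 5.455 m/s

5.455 m/s


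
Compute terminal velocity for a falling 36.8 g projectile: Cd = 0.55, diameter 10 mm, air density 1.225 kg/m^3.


A = pi*(d/2)^2 = pi*(10/2000)^2 = 7.85398e-05 m^2
vt = sqrt(2mg/(Cd*rho*A)) = sqrt(2*0.0368*9.81/(0.55 * 1.225 * 7.85398e-05)) = 116.8 m/s

116.8 m/s


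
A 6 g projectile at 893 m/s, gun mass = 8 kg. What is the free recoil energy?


v_r = m_p*v_p/m_gun = 0.006*893/8 = 0.66975 m/s, E_r = 0.5*m_gun*v_r^2 = 0.5*8*0.66975^2 = 1.794 J

1.794 J


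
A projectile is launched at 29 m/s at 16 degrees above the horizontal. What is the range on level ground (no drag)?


R = v0^2 * sin(2*theta) / g = 29^2 * sin(2*16°) / 9.81 = 45.43 m

45.43 m


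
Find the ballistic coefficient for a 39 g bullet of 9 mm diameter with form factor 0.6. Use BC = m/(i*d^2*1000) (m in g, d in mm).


BC = m/(i*d^2*1000) = 39/(0.6 * 9^2 * 1000) = 0.0008025

0.0008025


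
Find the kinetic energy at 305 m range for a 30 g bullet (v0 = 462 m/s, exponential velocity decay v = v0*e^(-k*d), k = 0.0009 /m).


v = v0*exp(-k*d) = 462*exp(-0.0009*305) = 351.098 m/s
E = 0.5*m*v^2 = 0.5*0.03*351.098^2 = 1849 J

1849 J


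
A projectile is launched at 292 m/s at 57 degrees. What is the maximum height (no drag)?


H = (v0*sin(theta))^2 / (2g) = (292*sin(57°))^2 / (2*9.81) = 3057 m

3057 m


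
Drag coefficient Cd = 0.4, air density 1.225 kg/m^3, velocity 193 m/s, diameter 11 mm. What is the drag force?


A = pi*(d/2)^2 = pi*(11/2000)^2 = 9.50332e-05 m^2
Fd = 0.5*Cd*rho*A*v^2 = 0.5*0.4*1.225*9.50332e-05*193^2 = 0.8673 N

0.8673 N


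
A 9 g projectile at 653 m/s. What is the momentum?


p = m*v = 0.009*653 = 5.877 kg·m/s

5.877 kg·m/s


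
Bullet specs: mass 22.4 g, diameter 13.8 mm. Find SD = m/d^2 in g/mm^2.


SD = m/d^2 = 22.4/13.8^2 = 0.1176 g/mm^2

0.1176 g/mm^2


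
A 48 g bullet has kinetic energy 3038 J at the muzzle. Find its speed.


v = sqrt(2*E/m) = sqrt(2*3038/0.048) = 355.8 m/s

355.8 m/s


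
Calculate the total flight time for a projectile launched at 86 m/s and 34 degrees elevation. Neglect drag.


T = 2*v0*sin(theta)/g = 2*86*sin(34°)/9.81 = 9.804 s

9.804 s


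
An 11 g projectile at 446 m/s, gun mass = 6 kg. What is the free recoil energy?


v_r = m_p*v_p/m_gun = 0.011*446/6 = 0.817667 m/s, E_r = 0.5*m_gun*v_r^2 = 0.5*6*0.817667^2 = 2.006 J

2.006 J


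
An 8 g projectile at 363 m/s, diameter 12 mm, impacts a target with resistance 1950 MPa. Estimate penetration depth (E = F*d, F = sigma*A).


A = pi*(d/2)^2 = pi*(12/2)^2 = 113.097 mm^2
E = 0.5*m*v^2 = 0.5*0.008*363^2 = 527.076 J
depth = E/(sigma*A) = 527.076 J / (1950 MPa * 113.097 mm^2) = 527.076/(1950 * 113.097) m = 0.00238994 m ≈ 2.39 mm

2.39 mm


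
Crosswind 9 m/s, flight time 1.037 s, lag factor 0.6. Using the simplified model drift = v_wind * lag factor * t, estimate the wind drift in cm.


drift = v_wind * lag * t = 9 * 0.6 * 1.037 = 5.5998 m ≈ 560 cm

560 cm


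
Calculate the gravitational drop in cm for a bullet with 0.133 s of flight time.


drop = 0.5*g*t^2 = 0.5*9.81*0.133^2 = 0.0867645 m ≈ 8.676 cm

8.676 cm


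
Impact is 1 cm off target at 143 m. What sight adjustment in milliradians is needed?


1 mrad subtends 1 cm per 10 m of range, so adj = error_cm / (dist_m / 10) = 1 / (143/10) = 0.06993 mrad

0.06993 mrad


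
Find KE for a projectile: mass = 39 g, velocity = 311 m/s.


E = 0.5*m*v^2 = 0.5*0.039*311^2 = 1886 J

1886 J


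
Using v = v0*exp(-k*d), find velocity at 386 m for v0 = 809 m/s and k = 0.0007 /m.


v = v0*exp(-k*d) = 809*exp(-0.0007*386) = 617.5 m/s

617.5 m/s


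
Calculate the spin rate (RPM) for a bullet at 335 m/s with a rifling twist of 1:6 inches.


twist_m = 6*0.0254 = 0.1524 m
spin = v/twist = 335/0.1524 = 2198.163 rev/s
RPM = spin*60 = 2198.163*60 ≈ 131890 RPM

131890 RPM


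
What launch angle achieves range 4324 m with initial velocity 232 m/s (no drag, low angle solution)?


sin(2*theta) = R*g/v0^2 = 4324*9.81/232^2 = 0.788095, theta = arcsin(0.788095)/2 = 26°

26 degrees


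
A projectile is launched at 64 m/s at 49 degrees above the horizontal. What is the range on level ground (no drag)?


R = v0^2 * sin(2*theta) / g = 64^2 * sin(2*49°) / 9.81 = 413.5 m

413.5 m


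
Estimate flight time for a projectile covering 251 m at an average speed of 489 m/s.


t = d/v = 251/489 = 0.5133 s

0.5133 s


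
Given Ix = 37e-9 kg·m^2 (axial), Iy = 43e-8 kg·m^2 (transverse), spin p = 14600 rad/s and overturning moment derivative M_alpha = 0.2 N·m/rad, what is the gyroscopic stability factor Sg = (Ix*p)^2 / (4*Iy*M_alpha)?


Sg = Ix^2 * p^2 / (4 * Iy * M_alpha) = (37e-9)^2 * 14600^2 / (4 * 43e-8 * 0.2) = 0.8483

0.8483


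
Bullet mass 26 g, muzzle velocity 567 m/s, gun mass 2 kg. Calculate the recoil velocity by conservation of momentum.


v_recoil = m_p * v_p / m_gun = 0.026 * 567 / 2 = 7.371 m/s

7.371 m/s


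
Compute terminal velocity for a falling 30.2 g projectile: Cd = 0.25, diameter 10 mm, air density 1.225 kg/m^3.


A = pi*(d/2)^2 = pi*(10/2000)^2 = 7.85398e-05 m^2
vt = sqrt(2mg/(Cd*rho*A)) = sqrt(2*0.0302*9.81/(0.25 * 1.225 * 7.85398e-05)) = 157 m/s

157 m/s


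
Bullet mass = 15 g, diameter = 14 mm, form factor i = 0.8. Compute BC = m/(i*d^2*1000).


BC = m/(i*d^2*1000) = 15/(0.8 * 14^2 * 1000) = 9.566e-05

9.566e-05


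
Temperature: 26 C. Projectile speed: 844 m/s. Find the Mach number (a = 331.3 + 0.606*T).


a = 331.3 + 0.606*(26) = 347.056 m/s
M = v/a = 844/347.056 = 2.432

2.432


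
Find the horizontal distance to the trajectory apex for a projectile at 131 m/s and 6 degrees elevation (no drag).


R = v0^2*sin(2*theta)/g = 131^2*sin(2*6°)/9.81 = 363.708 m
apex_dist = R/2 = 363.708/2 = 181.9 m

181.9 m


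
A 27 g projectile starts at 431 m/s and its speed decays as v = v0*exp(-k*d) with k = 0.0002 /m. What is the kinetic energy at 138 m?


v = v0*exp(-k*d) = 431*exp(-0.0002*138) = 419.267 m/s
E = 0.5*m*v^2 = 0.5*0.027*419.267^2 = 2373 J

2373 J


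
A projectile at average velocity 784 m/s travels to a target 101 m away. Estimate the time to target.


t = d/v = 101/784 = 0.1288 s

0.1288 s


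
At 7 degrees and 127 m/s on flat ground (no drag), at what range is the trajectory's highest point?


R = v0^2*sin(2*theta)/g = 127^2*sin(2*7°)/9.81 = 397.753 m
apex_dist = R/2 = 397.753/2 = 198.9 m

198.9 m


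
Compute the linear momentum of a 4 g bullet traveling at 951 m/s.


p = m*v = 0.004*951 = 3.804 kg·m/s

3.804 kg·m/s


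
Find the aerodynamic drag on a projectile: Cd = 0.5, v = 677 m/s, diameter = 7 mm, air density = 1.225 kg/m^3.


A = pi*(d/2)^2 = pi*(7/2000)^2 = 3.84845e-05 m^2
Fd = 0.5*Cd*rho*A*v^2 = 0.5*0.5*1.225*3.84845e-05*677^2 = 5.402 N

5.402 N


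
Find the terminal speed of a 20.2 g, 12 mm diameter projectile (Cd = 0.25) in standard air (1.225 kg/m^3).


A = pi*(d/2)^2 = pi*(12/2000)^2 = 1.13097e-04 m^2
vt = sqrt(2mg/(Cd*rho*A)) = sqrt(2*0.0202*9.81/(0.25 * 1.225 * 1.13097e-04)) = 107 m/s

107 m/s


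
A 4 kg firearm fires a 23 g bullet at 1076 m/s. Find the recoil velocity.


v_recoil = m_p * v_p / m_gun = 0.023 * 1076 / 4 = 6.187 m/s

6.187 m/s


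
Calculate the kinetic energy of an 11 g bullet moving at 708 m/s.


E = 0.5*m*v^2 = 0.5*0.011*708^2 = 2757 J

2757 J


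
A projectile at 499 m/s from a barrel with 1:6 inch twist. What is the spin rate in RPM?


twist_m = 6*0.0254 = 0.1524 m
spin = v/twist = 499/0.1524 = 3274.278 rev/s
RPM = spin*60 = 3274.278*60 ≈ 196457 RPM

196457 RPM


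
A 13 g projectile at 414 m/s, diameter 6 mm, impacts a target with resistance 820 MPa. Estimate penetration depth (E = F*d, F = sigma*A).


A = pi*(d/2)^2 = pi*(6/2)^2 = 28.2743 mm^2
E = 0.5*m*v^2 = 0.5*0.013*414^2 = 1114.07 J
depth = E/(sigma*A) = 1114.07 J / (820 MPa * 28.2743 mm^2) = 1114.07/(820 * 28.2743) m = 0.0480516 m ≈ 48.05 mm

48.05 mm


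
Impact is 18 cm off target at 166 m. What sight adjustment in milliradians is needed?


1 mrad subtends 1 cm per 10 m of range, so adj = error_cm / (dist_m / 10) = 18 / (166/10) = 1.084 mrad

1.084 mrad


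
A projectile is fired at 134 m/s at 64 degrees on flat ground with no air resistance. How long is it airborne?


T = 2*v0*sin(theta)/g = 2*134*sin(64°)/9.81 = 24.55 s

24.55 s


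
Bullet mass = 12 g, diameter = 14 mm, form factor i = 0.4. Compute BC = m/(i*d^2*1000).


BC = m/(i*d^2*1000) = 12/(0.4 * 14^2 * 1000) = 0.0001531

0.0001531


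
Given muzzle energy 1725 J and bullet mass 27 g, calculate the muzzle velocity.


v = sqrt(2*E/m) = sqrt(2*1725/0.027) = 357.5 m/s

357.5 m/s


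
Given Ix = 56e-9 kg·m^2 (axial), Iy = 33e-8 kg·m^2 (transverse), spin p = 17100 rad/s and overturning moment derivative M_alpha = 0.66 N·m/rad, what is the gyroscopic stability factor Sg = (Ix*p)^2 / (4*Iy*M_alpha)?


Sg = Ix^2 * p^2 / (4 * Iy * M_alpha) = (56e-9)^2 * 17100^2 / (4 * 33e-8 * 0.66) = 1.053

1.053


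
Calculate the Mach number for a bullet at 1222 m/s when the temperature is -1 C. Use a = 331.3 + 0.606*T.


a = 331.3 + 0.606*(-1) = 330.694 m/s
M = v/a = 1222/330.694 = 3.695

3.695


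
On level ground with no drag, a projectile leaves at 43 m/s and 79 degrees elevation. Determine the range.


R = v0^2 * sin(2*theta) / g = 43^2 * sin(2*79°) / 9.81 = 70.61 m

70.61 m


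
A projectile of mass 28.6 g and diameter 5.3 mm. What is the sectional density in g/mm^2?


SD = m/d^2 = 28.6/5.3^2 = 1.018 g/mm^2

1.018 g/mm^2


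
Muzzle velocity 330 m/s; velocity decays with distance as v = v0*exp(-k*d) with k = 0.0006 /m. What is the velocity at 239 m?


v = v0*exp(-k*d) = 330*exp(-0.0006*239) = 285.9 m/s

285.9 m/s


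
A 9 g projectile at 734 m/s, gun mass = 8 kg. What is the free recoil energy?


v_r = m_p*v_p/m_gun = 0.009*734/8 = 0.82575 m/s, E_r = 0.5*m_gun*v_r^2 = 0.5*8*0.82575^2 = 2.727 J

2.727 J


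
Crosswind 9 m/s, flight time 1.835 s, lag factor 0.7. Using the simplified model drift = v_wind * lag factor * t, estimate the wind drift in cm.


drift = v_wind * lag * t = 9 * 0.7 * 1.835 = 11.5605 m ≈ 1156 cm

1156 cm


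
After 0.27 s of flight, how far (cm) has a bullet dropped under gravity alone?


drop = 0.5*g*t^2 = 0.5*9.81*0.27^2 = 0.357575 m ≈ 35.76 cm

35.76 cm


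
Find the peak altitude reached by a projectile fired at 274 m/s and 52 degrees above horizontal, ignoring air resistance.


H = (v0*sin(theta))^2 / (2g) = (274*sin(52°))^2 / (2*9.81) = 2376 m

2376 m


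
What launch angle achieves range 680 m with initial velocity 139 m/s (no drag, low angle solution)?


sin(2*theta) = R*g/v0^2 = 680*9.81/139^2 = 0.345262, theta = arcsin(0.345262)/2 = 10.1°

10.1 degrees


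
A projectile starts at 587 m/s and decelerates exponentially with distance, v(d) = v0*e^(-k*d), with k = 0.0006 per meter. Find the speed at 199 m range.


v = v0*exp(-k*d) = 587*exp(-0.0006*199) = 520.9 m/s

520.9 m/s


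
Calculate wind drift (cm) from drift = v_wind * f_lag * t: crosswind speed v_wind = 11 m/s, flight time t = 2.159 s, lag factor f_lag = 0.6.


drift = v_wind * lag * t = 11 * 0.6 * 2.159 = 14.2494 m ≈ 1425 cm

1425 cm


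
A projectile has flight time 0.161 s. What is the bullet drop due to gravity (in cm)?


drop = 0.5*g*t^2 = 0.5*9.81*0.161^2 = 0.127143 m ≈ 12.71 cm

12.71 cm


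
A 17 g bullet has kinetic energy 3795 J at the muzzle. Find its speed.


v = sqrt(2*E/m) = sqrt(2*3795/0.017) = 668.2 m/s

668.2 m/s


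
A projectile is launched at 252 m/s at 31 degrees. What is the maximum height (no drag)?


H = (v0*sin(theta))^2 / (2g) = (252*sin(31°))^2 / (2*9.81) = 858.6 m

858.6 m


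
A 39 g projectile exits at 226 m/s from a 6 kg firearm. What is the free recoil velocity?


v_recoil = m_p * v_p / m_gun = 0.039 * 226 / 6 = 1.469 m/s

1.469 m/s


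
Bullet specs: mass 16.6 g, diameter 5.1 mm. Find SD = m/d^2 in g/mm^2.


SD = m/d^2 = 16.6/5.1^2 = 0.6382 g/mm^2

0.6382 g/mm^2


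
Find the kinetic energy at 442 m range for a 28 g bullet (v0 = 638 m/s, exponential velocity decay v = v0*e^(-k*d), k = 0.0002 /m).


v = v0*exp(-k*d) = 638*exp(-0.0002*442) = 584.022 m/s
E = 0.5*m*v^2 = 0.5*0.028*584.022^2 = 4775 J

4775 J


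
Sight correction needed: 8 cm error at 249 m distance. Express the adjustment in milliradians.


1 mrad subtends 1 cm per 10 m of range, so adj = error_cm / (dist_m / 10) = 8 / (249/10) = 0.3213 mrad

0.3213 mrad


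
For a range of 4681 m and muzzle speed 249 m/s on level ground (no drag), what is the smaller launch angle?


sin(2*theta) = R*g/v0^2 = 4681*9.81/249^2 = 0.740643, theta = arcsin(0.740643)/2 = 23.89°

23.89 degrees


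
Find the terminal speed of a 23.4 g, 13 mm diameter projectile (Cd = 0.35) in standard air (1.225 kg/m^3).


A = pi*(d/2)^2 = pi*(13/2000)^2 = 1.32732e-04 m^2
vt = sqrt(2mg/(Cd*rho*A)) = sqrt(2*0.0234*9.81/(0.35 * 1.225 * 1.32732e-04)) = 89.82 m/s

89.82 m/s


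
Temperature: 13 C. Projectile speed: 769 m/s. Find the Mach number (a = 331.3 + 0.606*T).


a = 331.3 + 0.606*(13) = 339.178 m/s
M = v/a = 769/339.178 = 2.267

2.267


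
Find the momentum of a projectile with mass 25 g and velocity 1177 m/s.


p = m*v = 0.025*1177 = 29.43 kg·m/s

29.43 kg·m/s


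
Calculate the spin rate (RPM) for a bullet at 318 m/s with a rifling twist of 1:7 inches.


twist_m = 7*0.0254 = 0.1778 m
spin = v/twist = 318/0.1778 = 1788.526 rev/s
RPM = spin*60 = 1788.526*60 ≈ 107312 RPM

107312 RPM


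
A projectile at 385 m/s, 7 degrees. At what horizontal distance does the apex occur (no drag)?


R = v0^2*sin(2*theta)/g = 385^2*sin(2*7°)/9.81 = 3655.34 m
apex_dist = R/2 = 3655.34/2 = 1828 m

1828 m


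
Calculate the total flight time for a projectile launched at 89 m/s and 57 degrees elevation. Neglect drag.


T = 2*v0*sin(theta)/g = 2*89*sin(57°)/9.81 = 15.22 s

15.22 s


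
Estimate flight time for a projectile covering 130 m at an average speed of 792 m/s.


t = d/v = 130/792 = 0.1641 s

0.1641 s


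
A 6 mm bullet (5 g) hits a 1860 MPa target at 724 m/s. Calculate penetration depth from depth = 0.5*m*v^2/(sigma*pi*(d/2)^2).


A = pi*(d/2)^2 = pi*(6/2)^2 = 28.2743 mm^2
E = 0.5*m*v^2 = 0.5*0.005*724^2 = 1310.44 J
depth = E/(sigma*A) = 1310.44 J / (1860 MPa * 28.2743 mm^2) = 1310.44/(1860 * 28.2743) m = 0.0249179 m ≈ 24.92 mm

24.92 mm


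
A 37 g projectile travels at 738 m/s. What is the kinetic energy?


E = 0.5*m*v^2 = 0.5*0.037*738^2 = 10076 J

10076 J


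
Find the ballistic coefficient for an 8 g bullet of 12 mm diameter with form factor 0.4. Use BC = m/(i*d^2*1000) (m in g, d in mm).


BC = m/(i*d^2*1000) = 8/(0.4 * 12^2 * 1000) = 0.0001389

0.0001389


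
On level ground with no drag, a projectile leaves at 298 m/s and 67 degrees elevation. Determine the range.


R = v0^2 * sin(2*theta) / g = 298^2 * sin(2*67°) / 9.81 = 6512 m

6512 m


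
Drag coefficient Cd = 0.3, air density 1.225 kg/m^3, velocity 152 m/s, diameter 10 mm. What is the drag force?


A = pi*(d/2)^2 = pi*(10/2000)^2 = 7.85398e-05 m^2
Fd = 0.5*Cd*rho*A*v^2 = 0.5*0.3*1.225*7.85398e-05*152^2 = 0.3334 N

0.3334 N


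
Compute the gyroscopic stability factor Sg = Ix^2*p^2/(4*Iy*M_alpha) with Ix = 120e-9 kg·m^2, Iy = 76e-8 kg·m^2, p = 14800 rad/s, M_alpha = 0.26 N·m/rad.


Sg = Ix^2 * p^2 / (4 * Iy * M_alpha) = (120e-9)^2 * 14800^2 / (4 * 76e-8 * 0.26) = 3.991

3.991


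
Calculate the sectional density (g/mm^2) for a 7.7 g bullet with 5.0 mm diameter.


SD = m/d^2 = 7.7/5.0^2 = 0.308 g/mm^2

0.308 g/mm^2


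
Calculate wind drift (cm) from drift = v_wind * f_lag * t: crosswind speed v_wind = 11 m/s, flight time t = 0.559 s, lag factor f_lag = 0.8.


drift = v_wind * lag * t = 11 * 0.8 * 0.559 = 4.9192 m ≈ 491.9 cm

491.9 cm


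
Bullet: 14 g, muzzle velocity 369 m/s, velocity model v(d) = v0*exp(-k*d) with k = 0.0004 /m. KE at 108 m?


v = v0*exp(-k*d) = 369*exp(-0.0004*108) = 353.399 m/s
E = 0.5*m*v^2 = 0.5*0.014*353.399^2 = 874.2 J

874.2 J


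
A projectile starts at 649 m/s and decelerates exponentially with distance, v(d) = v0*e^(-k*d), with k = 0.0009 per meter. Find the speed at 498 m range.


v = v0*exp(-k*d) = 649*exp(-0.0009*498) = 414.6 m/s

414.6 m/s


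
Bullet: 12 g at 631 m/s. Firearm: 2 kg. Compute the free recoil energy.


v_r = m_p*v_p/m_gun = 0.012*631/2 = 3.786 m/s, E_r = 0.5*m_gun*v_r^2 = 0.5*2*3.786^2 = 14.33 J

14.33 J


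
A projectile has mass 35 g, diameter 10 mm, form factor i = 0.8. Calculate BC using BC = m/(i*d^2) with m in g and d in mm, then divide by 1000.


BC = m/(i*d^2*1000) = 35/(0.8 * 10^2 * 1000) = 0.0004375

0.0004375


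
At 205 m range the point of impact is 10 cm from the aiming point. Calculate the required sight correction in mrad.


1 mrad subtends 1 cm per 10 m of range, so adj = error_cm / (dist_m / 10) = 10 / (205/10) = 0.4878 mrad

0.4878 mrad


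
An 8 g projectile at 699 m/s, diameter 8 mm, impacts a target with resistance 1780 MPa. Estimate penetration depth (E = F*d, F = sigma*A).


A = pi*(d/2)^2 = pi*(8/2)^2 = 50.2655 mm^2
E = 0.5*m*v^2 = 0.5*0.008*699^2 = 1954.4 J
depth = E/(sigma*A) = 1954.4 J / (1780 MPa * 50.2655 mm^2) = 1954.4/(1780 * 50.2655) m = 0.0218436 m ≈ 21.84 mm

21.84 mm


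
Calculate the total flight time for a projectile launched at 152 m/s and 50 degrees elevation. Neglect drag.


T = 2*v0*sin(theta)/g = 2*152*sin(50°)/9.81 = 23.74 s

23.74 s


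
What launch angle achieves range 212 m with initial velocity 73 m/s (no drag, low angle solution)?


sin(2*theta) = R*g/v0^2 = 212*9.81/73^2 = 0.390265, theta = arcsin(0.390265)/2 = 11.49°

11.49 degrees


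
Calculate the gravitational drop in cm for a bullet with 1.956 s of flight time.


drop = 0.5*g*t^2 = 0.5*9.81*1.956^2 = 18.7662 m ≈ 1877 cm

1877 cm


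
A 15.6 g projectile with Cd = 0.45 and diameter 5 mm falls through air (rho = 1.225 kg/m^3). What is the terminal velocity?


A = pi*(d/2)^2 = pi*(5/2000)^2 = 1.96350e-05 m^2
vt = sqrt(2mg/(Cd*rho*A)) = sqrt(2*0.0156*9.81/(0.45 * 1.225 * 1.96350e-05)) = 168.2 m/s

168.2 m/s


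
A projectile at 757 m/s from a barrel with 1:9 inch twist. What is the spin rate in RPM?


twist_m = 9*0.0254 = 0.2286 m
spin = v/twist = 757/0.2286 = 3311.461 rev/s
RPM = spin*60 = 3311.461*60 ≈ 198688 RPM

198688 RPM


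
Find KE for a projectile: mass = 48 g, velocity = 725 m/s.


E = 0.5*m*v^2 = 0.5*0.048*725^2 = 12615 J

12615 J


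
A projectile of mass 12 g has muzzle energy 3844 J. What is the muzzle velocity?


v = sqrt(2*E/m) = sqrt(2*3844/0.012) = 800.4 m/s

800.4 m/s


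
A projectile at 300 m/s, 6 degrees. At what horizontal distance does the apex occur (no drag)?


R = v0^2*sin(2*theta)/g = 300^2*sin(2*6°)/9.81 = 1907.45 m
apex_dist = R/2 = 1907.45/2 = 953.7 m

953.7 m


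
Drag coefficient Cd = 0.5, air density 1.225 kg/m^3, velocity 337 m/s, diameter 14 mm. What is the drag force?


A = pi*(d/2)^2 = pi*(14/2000)^2 = 1.53938e-04 m^2
Fd = 0.5*Cd*rho*A*v^2 = 0.5*0.5*1.225*1.53938e-04*337^2 = 5.354 N

5.354 N


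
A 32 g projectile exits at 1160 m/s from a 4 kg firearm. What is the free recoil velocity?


v_recoil = m_p * v_p / m_gun = 0.032 * 1160 / 4 = 9.28 m/s

9.28 m/s


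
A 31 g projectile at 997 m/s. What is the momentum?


p = m*v = 0.031*997 = 30.91 kg·m/s

30.91 kg·m/s


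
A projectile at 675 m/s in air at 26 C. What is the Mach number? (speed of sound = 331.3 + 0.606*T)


a = 331.3 + 0.606*(26) = 347.056 m/s
M = v/a = 675/347.056 = 1.945

1.945


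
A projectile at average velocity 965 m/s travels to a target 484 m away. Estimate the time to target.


t = d/v = 484/965 = 0.5016 s

0.5016 s


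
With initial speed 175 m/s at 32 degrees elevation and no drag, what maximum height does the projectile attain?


H = (v0*sin(theta))^2 / (2g) = (175*sin(32°))^2 / (2*9.81) = 438.3 m

438.3 m


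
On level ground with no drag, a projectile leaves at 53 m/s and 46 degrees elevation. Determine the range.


R = v0^2 * sin(2*theta) / g = 53^2 * sin(2*46°) / 9.81 = 286.2 m

286.2 m


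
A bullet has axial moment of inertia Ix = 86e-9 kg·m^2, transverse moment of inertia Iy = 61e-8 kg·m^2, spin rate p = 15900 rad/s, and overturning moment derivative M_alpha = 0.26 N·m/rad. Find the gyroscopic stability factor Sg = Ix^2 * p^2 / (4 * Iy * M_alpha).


Sg = Ix^2 * p^2 / (4 * Iy * M_alpha) = (86e-9)^2 * 15900^2 / (4 * 61e-8 * 0.26) = 2.947

2.947


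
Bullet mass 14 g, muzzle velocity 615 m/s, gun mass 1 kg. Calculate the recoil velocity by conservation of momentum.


v_recoil = m_p * v_p / m_gun = 0.014 * 615 / 1 = 8.61 m/s

8.61 m/s


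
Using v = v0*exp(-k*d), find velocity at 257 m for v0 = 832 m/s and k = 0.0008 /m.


v = v0*exp(-k*d) = 832*exp(-0.0008*257) = 677.4 m/s

677.4 m/s


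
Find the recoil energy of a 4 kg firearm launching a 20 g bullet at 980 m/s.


v_r = m_p*v_p/m_gun = 0.02*980/4 = 4.9 m/s, E_r = 0.5*m_gun*v_r^2 = 0.5*4*4.9^2 = 48.02 J

48.02 J


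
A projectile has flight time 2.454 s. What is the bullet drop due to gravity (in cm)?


drop = 0.5*g*t^2 = 0.5*9.81*2.454^2 = 29.5385 m ≈ 2954 cm

2954 cm


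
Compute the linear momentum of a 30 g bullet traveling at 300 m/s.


p = m*v = 0.03*300 = 9 kg·m/s

9 kg·m/s


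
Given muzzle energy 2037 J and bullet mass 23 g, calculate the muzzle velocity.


v = sqrt(2*E/m) = sqrt(2*2037/0.023) = 420.9 m/s

420.9 m/s


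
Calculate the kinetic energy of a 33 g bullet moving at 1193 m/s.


E = 0.5*m*v^2 = 0.5*0.033*1193^2 = 23484 J

23484 J


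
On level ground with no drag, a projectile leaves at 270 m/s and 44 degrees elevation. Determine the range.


R = v0^2 * sin(2*theta) / g = 270^2 * sin(2*44°) / 9.81 = 7427 m

7427 m


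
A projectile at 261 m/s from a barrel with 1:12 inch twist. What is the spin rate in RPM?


twist_m = 12*0.0254 = 0.3048 m
spin = v/twist = 261/0.3048 = 856.2992 rev/s
RPM = spin*60 = 856.2992*60 ≈ 51378 RPM

51378 RPM


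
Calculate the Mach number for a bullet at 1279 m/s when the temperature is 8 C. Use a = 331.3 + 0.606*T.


a = 331.3 + 0.606*(8) = 336.148 m/s
M = v/a = 1279/336.148 = 3.805

3.805


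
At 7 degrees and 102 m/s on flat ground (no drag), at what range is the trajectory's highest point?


R = v0^2*sin(2*theta)/g = 102^2*sin(2*7°)/9.81 = 256.57 m
apex_dist = R/2 = 256.57/2 = 128.3 m

128.3 m


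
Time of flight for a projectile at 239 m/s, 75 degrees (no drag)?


T = 2*v0*sin(theta)/g = 2*239*sin(75°)/9.81 = 47.07 s

47.07 s


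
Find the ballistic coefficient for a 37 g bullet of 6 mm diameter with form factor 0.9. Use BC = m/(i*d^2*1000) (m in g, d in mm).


BC = m/(i*d^2*1000) = 37/(0.9 * 6^2 * 1000) = 0.001142

0.001142


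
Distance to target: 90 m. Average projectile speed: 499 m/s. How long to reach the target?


t = d/v = 90/499 = 0.1804 s

0.1804 s


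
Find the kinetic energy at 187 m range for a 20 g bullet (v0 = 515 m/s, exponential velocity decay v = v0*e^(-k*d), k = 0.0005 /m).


v = v0*exp(-k*d) = 515*exp(-0.0005*187) = 469.03 m/s
E = 0.5*m*v^2 = 0.5*0.02*469.03^2 = 2200 J

2200 J


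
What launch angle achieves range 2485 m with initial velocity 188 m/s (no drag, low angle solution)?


sin(2*theta) = R*g/v0^2 = 2485*9.81/188^2 = 0.689731, theta = arcsin(0.689731)/2 = 21.8°

21.8 degrees


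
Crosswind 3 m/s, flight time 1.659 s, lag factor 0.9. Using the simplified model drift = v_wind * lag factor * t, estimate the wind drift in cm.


drift = v_wind * lag * t = 3 * 0.9 * 1.659 = 4.4793 m ≈ 447.9 cm

447.9 cm


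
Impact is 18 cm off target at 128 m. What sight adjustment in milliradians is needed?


1 mrad subtends 1 cm per 10 m of range, so adj = error_cm / (dist_m / 10) = 18 / (128/10) = 1.406 mrad

1.406 mrad


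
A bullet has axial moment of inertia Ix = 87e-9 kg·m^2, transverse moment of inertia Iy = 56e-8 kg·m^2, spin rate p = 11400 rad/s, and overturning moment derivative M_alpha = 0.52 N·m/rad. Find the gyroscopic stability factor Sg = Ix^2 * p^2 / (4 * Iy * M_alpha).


Sg = Ix^2 * p^2 / (4 * Iy * M_alpha) = (87e-9)^2 * 11400^2 / (4 * 56e-8 * 0.52) = 0.8445

0.8445


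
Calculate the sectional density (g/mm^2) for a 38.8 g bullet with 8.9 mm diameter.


SD = m/d^2 = 38.8/8.9^2 = 0.4898 g/mm^2

0.4898 g/mm^2


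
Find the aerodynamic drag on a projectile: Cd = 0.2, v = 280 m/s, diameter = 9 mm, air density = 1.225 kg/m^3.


A = pi*(d/2)^2 = pi*(9/2000)^2 = 6.36173e-05 m^2
Fd = 0.5*Cd*rho*A*v^2 = 0.5*0.2*1.225*6.36173e-05*280^2 = 0.611 N

0.611 N


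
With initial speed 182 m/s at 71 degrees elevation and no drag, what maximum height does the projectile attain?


H = (v0*sin(theta))^2 / (2g) = (182*sin(71°))^2 / (2*9.81) = 1509 m

1509 m


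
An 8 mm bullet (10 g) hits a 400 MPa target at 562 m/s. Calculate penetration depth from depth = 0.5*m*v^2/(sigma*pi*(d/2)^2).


A = pi*(d/2)^2 = pi*(8/2)^2 = 50.2655 mm^2
E = 0.5*m*v^2 = 0.5*0.01*562^2 = 1579.22 J
depth = E/(sigma*A) = 1579.22 J / (400 MPa * 50.2655 mm^2) = 1579.22/(400 * 50.2655) m = 0.078544 m ≈ 78.54 mm

78.54 mm


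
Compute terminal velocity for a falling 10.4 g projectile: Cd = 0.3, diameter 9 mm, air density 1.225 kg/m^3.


A = pi*(d/2)^2 = pi*(9/2000)^2 = 6.36173e-05 m^2
vt = sqrt(2mg/(Cd*rho*A)) = sqrt(2*0.0104*9.81/(0.3 * 1.225 * 6.36173e-05)) = 93.42 m/s

93.42 m/s


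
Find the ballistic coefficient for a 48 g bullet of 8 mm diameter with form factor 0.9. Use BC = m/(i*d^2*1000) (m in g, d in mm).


BC = m/(i*d^2*1000) = 48/(0.9 * 8^2 * 1000) = 0.0008333

0.0008333


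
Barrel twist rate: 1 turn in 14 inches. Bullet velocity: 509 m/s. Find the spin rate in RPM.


twist_m = 14*0.0254 = 0.3556 m
spin = v/twist = 509/0.3556 = 1431.384 rev/s
RPM = spin*60 = 1431.384*60 ≈ 85883 RPM

85883 RPM


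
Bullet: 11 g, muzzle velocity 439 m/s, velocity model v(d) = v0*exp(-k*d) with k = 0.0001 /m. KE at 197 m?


v = v0*exp(-k*d) = 439*exp(-0.0001*197) = 430.436 m/s
E = 0.5*m*v^2 = 0.5*0.011*430.436^2 = 1019 J

1019 J


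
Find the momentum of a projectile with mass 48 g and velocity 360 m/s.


p = m*v = 0.048*360 = 17.28 kg·m/s

17.28 kg·m/s


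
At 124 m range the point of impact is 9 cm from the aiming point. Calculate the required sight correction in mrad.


1 mrad subtends 1 cm per 10 m of range, so adj = error_cm / (dist_m / 10) = 9 / (124/10) = 0.7258 mrad

0.7258 mrad


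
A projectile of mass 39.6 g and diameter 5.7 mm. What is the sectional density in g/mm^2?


SD = m/d^2 = 39.6/5.7^2 = 1.219 g/mm^2

1.219 g/mm^2


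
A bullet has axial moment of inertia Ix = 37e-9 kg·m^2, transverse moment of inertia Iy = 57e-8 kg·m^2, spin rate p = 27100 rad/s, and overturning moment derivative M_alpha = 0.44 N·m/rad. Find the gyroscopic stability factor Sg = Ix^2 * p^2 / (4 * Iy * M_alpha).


Sg = Ix^2 * p^2 / (4 * Iy * M_alpha) = (37e-9)^2 * 27100^2 / (4 * 57e-8 * 0.44) = 1.002

1.002


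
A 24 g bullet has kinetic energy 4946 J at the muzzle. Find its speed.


v = sqrt(2*E/m) = sqrt(2*4946/0.024) = 642 m/s

642 m/s


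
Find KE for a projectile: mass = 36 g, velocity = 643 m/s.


E = 0.5*m*v^2 = 0.5*0.036*643^2 = 7442 J

7442 J


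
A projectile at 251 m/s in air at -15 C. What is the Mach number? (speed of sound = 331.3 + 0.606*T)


a = 331.3 + 0.606*(-15) = 322.21 m/s
M = v/a = 251/322.21 = 0.779

0.779


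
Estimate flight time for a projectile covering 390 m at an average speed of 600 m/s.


t = d/v = 390/600 = 0.65 s

0.65 s


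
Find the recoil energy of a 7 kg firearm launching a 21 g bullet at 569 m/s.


v_r = m_p*v_p/m_gun = 0.021*569/7 = 1.707 m/s, E_r = 0.5*m_gun*v_r^2 = 0.5*7*1.707^2 = 10.2 J

10.2 J


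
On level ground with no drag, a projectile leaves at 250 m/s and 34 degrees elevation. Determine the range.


R = v0^2 * sin(2*theta) / g = 250^2 * sin(2*34°) / 9.81 = 5907 m

5907 m


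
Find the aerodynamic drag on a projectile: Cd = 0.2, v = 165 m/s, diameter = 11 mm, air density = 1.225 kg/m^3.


A = pi*(d/2)^2 = pi*(11/2000)^2 = 9.50332e-05 m^2
Fd = 0.5*Cd*rho*A*v^2 = 0.5*0.2*1.225*9.50332e-05*165^2 = 0.3169 N

0.3169 N


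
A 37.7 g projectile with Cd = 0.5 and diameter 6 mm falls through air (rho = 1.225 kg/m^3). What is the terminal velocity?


A = pi*(d/2)^2 = pi*(6/2000)^2 = 2.82743e-05 m^2
vt = sqrt(2mg/(Cd*rho*A)) = sqrt(2*0.0377*9.81/(0.5 * 1.225 * 2.82743e-05)) = 206.7 m/s

206.7 m/s


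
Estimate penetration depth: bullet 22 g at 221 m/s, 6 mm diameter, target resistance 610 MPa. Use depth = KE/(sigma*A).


A = pi*(d/2)^2 = pi*(6/2)^2 = 28.2743 mm^2
E = 0.5*m*v^2 = 0.5*0.022*221^2 = 537.251 J
depth = E/(sigma*A) = 537.251 J / (610 MPa * 28.2743 mm^2) = 537.251/(610 * 28.2743) m = 0.0311498 m ≈ 31.15 mm

31.15 mm
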